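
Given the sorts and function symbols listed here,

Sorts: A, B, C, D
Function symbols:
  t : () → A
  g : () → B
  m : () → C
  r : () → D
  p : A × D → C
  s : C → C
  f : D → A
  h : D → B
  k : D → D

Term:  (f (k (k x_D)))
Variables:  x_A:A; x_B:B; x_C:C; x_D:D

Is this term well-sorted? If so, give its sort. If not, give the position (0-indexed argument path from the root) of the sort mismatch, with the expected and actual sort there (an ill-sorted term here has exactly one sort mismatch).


well-sorted; sort = A

      x_D : D
    (k x_D) : D
  (k (k x_D)) : D
(f (k (k x_D))) : A


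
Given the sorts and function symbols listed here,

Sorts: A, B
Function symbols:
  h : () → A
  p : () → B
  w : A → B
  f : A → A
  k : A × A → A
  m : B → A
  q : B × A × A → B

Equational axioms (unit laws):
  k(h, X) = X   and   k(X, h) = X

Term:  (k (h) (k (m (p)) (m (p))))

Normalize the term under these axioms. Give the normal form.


1. (k (h) (k (m (p)) (m (p))))  →  (k (m (p)) (m (p)))

normal form = (k (m (p)) (m (p)))


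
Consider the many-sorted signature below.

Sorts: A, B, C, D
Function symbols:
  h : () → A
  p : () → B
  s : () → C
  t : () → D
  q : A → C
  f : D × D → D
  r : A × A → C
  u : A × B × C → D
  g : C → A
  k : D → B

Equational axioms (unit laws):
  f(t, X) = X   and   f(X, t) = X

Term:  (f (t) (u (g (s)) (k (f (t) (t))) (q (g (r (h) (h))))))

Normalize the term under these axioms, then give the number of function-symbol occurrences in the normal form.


1. (f (t) (u (g (s)) (k (f (t) (t))) (q (g (r (h) (h))))))  →  (u (g (s)) (k (f (t) (t))) (q (g (r (h) (h)))))
2. (u (g (s)) (k (f (t) (t))) (q (g (r (h) (h)))))  →  (u (g (s)) (k (t)) (q (g (r (h) (h)))))
normal form: (u (g (s)) (k (t)) (q (g (r (h) (h)))))

size = 10


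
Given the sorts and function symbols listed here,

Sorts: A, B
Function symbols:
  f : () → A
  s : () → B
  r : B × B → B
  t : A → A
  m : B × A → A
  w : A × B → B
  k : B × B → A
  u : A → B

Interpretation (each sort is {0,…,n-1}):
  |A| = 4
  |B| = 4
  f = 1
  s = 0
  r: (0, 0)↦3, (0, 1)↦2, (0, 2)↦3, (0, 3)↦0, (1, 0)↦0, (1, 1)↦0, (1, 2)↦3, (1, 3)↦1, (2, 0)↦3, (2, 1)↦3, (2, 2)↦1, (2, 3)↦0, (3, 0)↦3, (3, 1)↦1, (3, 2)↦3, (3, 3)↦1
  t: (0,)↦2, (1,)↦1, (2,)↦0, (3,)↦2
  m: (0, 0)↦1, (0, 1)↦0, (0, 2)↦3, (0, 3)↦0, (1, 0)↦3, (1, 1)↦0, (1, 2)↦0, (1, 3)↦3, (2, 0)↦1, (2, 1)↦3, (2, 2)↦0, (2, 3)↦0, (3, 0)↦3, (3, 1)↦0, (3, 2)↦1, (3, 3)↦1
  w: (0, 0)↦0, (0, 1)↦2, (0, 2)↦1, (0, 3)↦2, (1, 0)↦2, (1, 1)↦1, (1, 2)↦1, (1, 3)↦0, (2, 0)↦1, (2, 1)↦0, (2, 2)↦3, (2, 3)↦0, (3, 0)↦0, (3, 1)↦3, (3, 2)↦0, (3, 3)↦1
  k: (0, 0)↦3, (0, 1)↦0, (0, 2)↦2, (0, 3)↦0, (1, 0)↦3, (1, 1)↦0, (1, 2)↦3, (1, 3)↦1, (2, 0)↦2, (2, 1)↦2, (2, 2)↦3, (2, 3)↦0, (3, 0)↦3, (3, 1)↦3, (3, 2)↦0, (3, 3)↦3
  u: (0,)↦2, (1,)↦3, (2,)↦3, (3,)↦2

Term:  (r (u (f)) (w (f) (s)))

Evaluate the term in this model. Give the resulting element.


value = 3

  f = 1
  (u (f)) = u(1,) = 3
  f = 1
  s = 0
  (w (f) (s)) = w(1, 0) = 2
  (r (u (f)) (w (f) (s))) = r(3, 2) = 3


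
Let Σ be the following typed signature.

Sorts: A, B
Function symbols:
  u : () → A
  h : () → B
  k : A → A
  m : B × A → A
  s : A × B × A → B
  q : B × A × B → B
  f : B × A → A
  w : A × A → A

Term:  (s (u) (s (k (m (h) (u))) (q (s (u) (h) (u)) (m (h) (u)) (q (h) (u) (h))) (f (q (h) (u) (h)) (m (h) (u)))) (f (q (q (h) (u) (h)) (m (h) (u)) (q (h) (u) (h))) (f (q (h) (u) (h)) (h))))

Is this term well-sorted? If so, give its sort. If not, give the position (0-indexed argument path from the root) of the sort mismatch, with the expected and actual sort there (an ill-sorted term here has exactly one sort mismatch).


ill-sorted at position [2, 1, 1]: expected A, got B

  (u) : A
        (h) : B
        (u) : A
      (m (h) (u)) : A
    (k (m (h) (u))) : A
        (u) : A
        (h) : B
        (u) : A
      (s (u) (h) (u)) : B
        (h) : B
        (u) : A
      (m (h) (u)) : A
        (h) : B
        (u) : A
        (h) : B
      (q (h) (u) (h)) : B
    (q (s (u) (h) (u)) (m (h) (u)) (q (h) (u) (h))) : B
        (h) : B
        (u) : A
        (h) : B
      (q (h) (u) (h)) : B
        (h) : B
        (u) : A
      (m (h) (u)) : A
    (f (q (h) (u) (h)) (m (h) (u))) : A
  (s (k (m (h) (u))) (q (s (u) (h) (u)) (m (h) (u)) (q (h) (u) (h))) (f (q (h) (u) (h)) (m (h) (u)))) : B
        (h) : B
        (u) : A
        (h) : B
      (q (h) (u) (h)) : B
        (h) : B
        (u) : A
      (m (h) (u)) : A
        (h) : B
        (u) : A
        (h) : B
      (q (h) (u) (h)) : B
    (q (q (h) (u) (h)) (m (h) (u)) (q (h) (u) (h))) : B
        (h) : B
        (u) : A
        (h) : B
      (q (h) (u) (h)) : B
      (h) : B
    (f (q (h) (u) (h)) (h)) : ✗ arg 1 at [2, 1, 1] has sort B, expected A


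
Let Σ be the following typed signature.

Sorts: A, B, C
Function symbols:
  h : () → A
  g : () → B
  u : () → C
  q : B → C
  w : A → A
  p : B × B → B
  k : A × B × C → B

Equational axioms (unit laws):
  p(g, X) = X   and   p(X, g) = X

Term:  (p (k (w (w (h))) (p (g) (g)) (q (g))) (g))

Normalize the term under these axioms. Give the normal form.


1. (p (k (w (w (h))) (p (g) (g)) (q (g))) (g))  →  (k (w (w (h))) (p (g) (g)) (q (g)))
2. (k (w (w (h))) (p (g) (g)) (q (g)))  →  (k (w (w (h))) (g) (q (g)))

normal form = (k (w (w (h))) (g) (q (g)))


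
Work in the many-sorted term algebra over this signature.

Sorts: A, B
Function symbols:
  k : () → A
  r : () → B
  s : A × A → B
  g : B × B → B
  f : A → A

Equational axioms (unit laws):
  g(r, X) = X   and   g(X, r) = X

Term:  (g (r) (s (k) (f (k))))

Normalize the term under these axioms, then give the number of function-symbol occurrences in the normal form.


size = 4

1. (g (r) (s (k) (f (k))))  →  (s (k) (f (k)))
normal form: (s (k) (f (k)))


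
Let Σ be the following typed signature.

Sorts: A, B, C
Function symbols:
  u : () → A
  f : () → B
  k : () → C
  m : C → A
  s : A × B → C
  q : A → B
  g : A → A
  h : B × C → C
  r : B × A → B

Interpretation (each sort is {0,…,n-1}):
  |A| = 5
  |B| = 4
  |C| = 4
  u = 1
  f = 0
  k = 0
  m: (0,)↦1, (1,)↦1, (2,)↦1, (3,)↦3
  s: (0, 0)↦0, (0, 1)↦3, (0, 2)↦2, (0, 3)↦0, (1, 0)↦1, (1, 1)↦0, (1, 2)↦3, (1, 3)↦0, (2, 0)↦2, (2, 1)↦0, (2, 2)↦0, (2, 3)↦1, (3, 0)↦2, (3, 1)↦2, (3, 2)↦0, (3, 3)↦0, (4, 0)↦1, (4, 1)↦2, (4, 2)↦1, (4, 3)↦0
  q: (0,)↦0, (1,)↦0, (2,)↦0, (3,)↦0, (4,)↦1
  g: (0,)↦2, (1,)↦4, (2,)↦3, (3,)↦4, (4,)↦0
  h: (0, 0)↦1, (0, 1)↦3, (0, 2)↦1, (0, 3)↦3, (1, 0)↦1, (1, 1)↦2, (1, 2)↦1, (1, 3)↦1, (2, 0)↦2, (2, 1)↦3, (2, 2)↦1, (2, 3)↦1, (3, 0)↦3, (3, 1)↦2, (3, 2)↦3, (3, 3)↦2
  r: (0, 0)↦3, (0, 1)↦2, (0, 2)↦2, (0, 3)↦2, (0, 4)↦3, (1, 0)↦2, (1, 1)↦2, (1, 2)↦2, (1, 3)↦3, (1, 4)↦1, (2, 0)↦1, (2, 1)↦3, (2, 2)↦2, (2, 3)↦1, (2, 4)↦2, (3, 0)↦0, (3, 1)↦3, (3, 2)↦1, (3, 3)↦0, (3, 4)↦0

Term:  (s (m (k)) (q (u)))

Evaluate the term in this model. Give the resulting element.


value = 1

  k = 0
  (m (k)) = m(0,) = 1
  u = 1
  (q (u)) = q(1,) = 0
  (s (m (k)) (q (u))) = s(1, 0) = 1


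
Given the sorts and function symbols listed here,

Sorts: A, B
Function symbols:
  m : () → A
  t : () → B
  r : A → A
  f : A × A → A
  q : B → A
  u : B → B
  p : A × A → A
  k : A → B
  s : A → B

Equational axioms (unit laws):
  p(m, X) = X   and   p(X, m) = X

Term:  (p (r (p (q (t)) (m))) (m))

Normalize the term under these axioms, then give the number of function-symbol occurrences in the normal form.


size = 3

1. (p (r (p (q (t)) (m))) (m))  →  (r (p (q (t)) (m)))
2. (r (p (q (t)) (m)))  →  (r (q (t)))
normal form: (r (q (t)))


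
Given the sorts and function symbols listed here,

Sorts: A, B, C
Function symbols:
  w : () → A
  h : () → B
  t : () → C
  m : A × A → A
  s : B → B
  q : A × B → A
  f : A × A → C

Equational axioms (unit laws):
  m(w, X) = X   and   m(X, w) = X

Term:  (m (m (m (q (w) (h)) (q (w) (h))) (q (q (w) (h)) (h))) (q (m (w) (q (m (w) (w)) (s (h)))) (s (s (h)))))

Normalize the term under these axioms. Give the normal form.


1. (m (m (m (q (w) (h)) (q (w) (h))) (q (q (w) (h)) (h))) (q (m (w) (q (m (w) (w)) (s (h)))) (s (s (h)))))  →  (m (m (m (q (w) (h)) (q (w) (h))) (q (q (w) (h)) (h))) (q (q (m (w) (w)) (s (h))) (s (s (h)))))
2. (m (m (m (q (w) (h)) (q (w) (h))) (q (q (w) (h)) (h))) (q (q (m (w) (w)) (s (h))) (s (s (h)))))  →  (m (m (m (q (w) (h)) (q (w) (h))) (q (q (w) (h)) (h))) (q (q (w) (s (h))) (s (s (h)))))

normal form = (m (m (m (q (w) (h)) (q (w) (h))) (q (q (w) (h)) (h))) (q (q (w) (s (h))) (s (s (h)))))


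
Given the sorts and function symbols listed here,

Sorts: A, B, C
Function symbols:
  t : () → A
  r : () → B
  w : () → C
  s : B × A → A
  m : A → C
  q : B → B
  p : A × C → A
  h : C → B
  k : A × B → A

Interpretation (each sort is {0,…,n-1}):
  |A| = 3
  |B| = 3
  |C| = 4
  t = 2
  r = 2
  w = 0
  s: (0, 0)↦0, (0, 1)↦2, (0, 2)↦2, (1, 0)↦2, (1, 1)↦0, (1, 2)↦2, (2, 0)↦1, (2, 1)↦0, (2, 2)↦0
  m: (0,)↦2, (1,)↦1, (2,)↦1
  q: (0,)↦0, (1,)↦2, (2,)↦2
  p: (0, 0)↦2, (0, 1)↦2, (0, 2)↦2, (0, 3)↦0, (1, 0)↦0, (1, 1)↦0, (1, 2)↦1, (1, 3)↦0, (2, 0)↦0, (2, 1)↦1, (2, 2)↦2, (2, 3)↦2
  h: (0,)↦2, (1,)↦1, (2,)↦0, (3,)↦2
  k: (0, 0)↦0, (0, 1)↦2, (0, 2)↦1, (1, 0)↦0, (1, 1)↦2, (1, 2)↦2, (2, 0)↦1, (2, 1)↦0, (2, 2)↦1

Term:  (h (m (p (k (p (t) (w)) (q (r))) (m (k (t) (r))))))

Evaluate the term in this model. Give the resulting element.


value = 0

  t = 2
  w = 0
  (p (t) (w)) = p(2, 0) = 0
  r = 2
  (q (r)) = q(2,) = 2
  (k (p (t) (w)) (q (r))) = k(0, 2) = 1
  t = 2
  r = 2
  (k (t) (r)) = k(2, 2) = 1
  (m (k (t) (r))) = m(1,) = 1
  (p (k (p (t) (w)) (q (r))) (m (k (t) (r)))) = p(1, 1) = 0
  (m (p (k (p (t) (w)) (q (r))) (m (k (t) (r))))) = m(0,) = 2
  (h (m (p (k (p (t) (w)) (q (r))) (m (k (t) (r)))))) = h(2,) = 0


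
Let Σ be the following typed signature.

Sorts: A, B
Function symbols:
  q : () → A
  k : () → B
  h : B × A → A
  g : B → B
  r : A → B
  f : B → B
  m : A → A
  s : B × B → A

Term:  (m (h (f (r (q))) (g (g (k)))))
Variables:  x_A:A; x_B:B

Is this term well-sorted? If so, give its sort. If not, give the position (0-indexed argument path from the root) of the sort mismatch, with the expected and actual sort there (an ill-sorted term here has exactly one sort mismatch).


        (q) : A
      (r (q)) : B
    (f (r (q))) : B
        (k) : B
      (g (k)) : B
    (g (g (k))) : B
  (h (f (r (q))) (g (g (k)))) : ✗ arg 1 at [0, 1] has sort B, expected A

ill-sorted at position [0, 1]: expected A, got B


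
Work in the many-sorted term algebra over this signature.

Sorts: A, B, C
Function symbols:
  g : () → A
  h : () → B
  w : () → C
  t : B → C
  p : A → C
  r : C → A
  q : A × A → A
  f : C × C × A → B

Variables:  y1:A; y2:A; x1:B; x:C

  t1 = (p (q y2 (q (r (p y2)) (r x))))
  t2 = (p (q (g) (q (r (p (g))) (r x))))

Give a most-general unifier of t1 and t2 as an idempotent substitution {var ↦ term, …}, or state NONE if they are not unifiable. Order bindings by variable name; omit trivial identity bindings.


{y2 ↦ (g)}


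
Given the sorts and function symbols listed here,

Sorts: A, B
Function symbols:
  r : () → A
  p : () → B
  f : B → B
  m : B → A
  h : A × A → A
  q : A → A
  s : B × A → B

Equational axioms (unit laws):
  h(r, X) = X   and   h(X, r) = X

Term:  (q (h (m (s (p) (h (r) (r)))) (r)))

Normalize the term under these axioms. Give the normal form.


1. (q (h (m (s (p) (h (r) (r)))) (r)))  →  (q (m (s (p) (h (r) (r)))))
2. (q (m (s (p) (h (r) (r)))))  →  (q (m (s (p) (r))))

normal form = (q (m (s (p) (r))))


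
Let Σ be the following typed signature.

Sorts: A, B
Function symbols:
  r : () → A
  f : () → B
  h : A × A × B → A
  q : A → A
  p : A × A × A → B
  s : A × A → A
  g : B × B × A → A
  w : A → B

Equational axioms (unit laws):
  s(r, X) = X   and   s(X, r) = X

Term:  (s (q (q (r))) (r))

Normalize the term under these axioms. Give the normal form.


1. (s (q (q (r))) (r))  →  (q (q (r)))

normal form = (q (q (r)))


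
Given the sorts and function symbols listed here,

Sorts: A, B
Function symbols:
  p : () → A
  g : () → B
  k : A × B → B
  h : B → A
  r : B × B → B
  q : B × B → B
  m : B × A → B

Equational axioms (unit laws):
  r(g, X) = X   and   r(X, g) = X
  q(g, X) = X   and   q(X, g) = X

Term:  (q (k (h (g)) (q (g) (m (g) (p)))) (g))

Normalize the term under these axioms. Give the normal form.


1. (q (k (h (g)) (q (g) (m (g) (p)))) (g))  →  (k (h (g)) (q (g) (m (g) (p))))
2. (k (h (g)) (q (g) (m (g) (p))))  →  (k (h (g)) (m (g) (p)))

normal form = (k (h (g)) (m (g) (p)))


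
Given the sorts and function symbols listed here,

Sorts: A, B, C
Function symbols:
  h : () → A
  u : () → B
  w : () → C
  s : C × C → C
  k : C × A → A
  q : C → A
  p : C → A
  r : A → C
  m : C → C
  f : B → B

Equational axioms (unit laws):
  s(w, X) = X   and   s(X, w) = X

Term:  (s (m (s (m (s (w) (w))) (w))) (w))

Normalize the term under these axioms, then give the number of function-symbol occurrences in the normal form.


size = 3

1. (s (m (s (m (s (w) (w))) (w))) (w))  →  (m (s (m (s (w) (w))) (w)))
2. (m (s (m (s (w) (w))) (w)))  →  (m (m (s (w) (w))))
3. (m (m (s (w) (w))))  →  (m (m (w)))
normal form: (m (m (w)))


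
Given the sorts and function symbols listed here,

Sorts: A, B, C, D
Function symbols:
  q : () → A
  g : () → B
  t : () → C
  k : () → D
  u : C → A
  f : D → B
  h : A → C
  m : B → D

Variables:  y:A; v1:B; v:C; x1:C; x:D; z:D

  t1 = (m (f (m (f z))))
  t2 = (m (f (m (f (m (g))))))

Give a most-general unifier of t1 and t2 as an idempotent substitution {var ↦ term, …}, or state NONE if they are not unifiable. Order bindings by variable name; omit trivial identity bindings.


{z ↦ (m (g))}


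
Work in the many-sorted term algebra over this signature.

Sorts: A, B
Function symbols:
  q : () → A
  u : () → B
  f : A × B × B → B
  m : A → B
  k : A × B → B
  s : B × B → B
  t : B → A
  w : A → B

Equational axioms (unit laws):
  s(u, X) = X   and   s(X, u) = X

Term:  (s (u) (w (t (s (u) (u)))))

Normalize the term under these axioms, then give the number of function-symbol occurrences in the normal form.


1. (s (u) (w (t (s (u) (u)))))  →  (w (t (s (u) (u))))
2. (w (t (s (u) (u))))  →  (w (t (u)))
normal form: (w (t (u)))

size = 3


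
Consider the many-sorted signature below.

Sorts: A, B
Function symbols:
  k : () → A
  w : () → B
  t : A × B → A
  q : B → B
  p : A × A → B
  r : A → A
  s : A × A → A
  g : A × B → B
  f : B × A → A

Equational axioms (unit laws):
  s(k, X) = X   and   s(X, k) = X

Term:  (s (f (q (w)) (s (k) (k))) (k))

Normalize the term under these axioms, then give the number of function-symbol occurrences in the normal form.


1. (s (f (q (w)) (s (k) (k))) (k))  →  (f (q (w)) (s (k) (k)))
2. (f (q (w)) (s (k) (k)))  →  (f (q (w)) (k))
normal form: (f (q (w)) (k))

size = 4


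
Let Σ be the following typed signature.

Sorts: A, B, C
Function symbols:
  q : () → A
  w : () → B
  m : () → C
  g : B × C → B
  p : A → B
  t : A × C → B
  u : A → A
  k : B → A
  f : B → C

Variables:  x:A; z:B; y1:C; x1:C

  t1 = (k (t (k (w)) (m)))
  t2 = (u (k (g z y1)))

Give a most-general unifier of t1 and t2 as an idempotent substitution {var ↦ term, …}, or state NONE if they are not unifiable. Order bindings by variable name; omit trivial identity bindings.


head clash or occurs-check failure — not unifiable

NONE (not unifiable)


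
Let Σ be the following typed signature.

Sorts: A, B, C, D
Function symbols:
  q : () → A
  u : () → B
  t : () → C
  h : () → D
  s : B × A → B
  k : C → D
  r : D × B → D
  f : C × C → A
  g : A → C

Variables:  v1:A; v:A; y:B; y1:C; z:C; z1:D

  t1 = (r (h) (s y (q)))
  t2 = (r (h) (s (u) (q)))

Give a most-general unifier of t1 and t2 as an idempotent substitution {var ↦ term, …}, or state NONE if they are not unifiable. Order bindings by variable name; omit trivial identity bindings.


{y ↦ (u)}


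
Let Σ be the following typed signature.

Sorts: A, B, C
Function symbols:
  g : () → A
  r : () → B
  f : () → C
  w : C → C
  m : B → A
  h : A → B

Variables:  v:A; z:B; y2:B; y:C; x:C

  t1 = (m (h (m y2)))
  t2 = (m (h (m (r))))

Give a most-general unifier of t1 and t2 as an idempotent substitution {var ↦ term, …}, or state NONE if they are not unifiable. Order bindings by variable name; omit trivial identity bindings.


{y2 ↦ (r)}


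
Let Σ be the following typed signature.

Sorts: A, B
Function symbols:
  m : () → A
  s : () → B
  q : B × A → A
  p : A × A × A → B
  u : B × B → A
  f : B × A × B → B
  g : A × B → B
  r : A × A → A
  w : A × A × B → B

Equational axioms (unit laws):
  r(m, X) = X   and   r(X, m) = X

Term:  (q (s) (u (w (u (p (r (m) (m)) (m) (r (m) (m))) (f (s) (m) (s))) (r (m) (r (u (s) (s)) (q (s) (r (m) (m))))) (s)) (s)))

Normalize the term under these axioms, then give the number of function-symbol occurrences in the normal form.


1. (q (s) (u (w (u (p (r (m) (m)) (m) (r (m) (m))) (f (s) (m) (s))) (r (m) (r (u (s) (s)) (q (s) (r (m) (m))))) (s)) (s)))  →  (q (s) (u (w (u (p (m) (m) (r (m) (m))) (f (s) (m) (s))) (r (m) (r (u (s) (s)) (q (s) (r (m) (m))))) (s)) (s)))
2. (q (s) (u (w (u (p (m) (m) (r (m) (m))) (f (s) (m) (s))) (r (m) (r (u (s) (s)) (q (s) (r (m) (m))))) (s)) (s)))  →  (q (s) (u (w (u (p (m) (m) (m)) (f (s) (m) (s))) (r (m) (r (u (s) (s)) (q (s) (r (m) (m))))) (s)) (s)))
3. (q (s) (u (w (u (p (m) (m) (m)) (f (s) (m) (s))) (r (m) (r (u (s) (s)) (q (s) (r (m) (m))))) (s)) (s)))  →  (q (s) (u (w (u (p (m) (m) (m)) (f (s) (m) (s))) (r (u (s) (s)) (q (s) (r (m) (m)))) (s)) (s)))
4. (q (s) (u (w (u (p (m) (m) (m)) (f (s) (m) (s))) (r (u (s) (s)) (q (s) (r (m) (m)))) (s)) (s)))  →  (q (s) (u (w (u (p (m) (m) (m)) (f (s) (m) (s))) (r (u (s) (s)) (q (s) (m))) (s)) (s)))
normal form: (q (s) (u (w (u (p (m) (m) (m)) (f (s) (m) (s))) (r (u (s) (s)) (q (s) (m))) (s)) (s)))

size = 22


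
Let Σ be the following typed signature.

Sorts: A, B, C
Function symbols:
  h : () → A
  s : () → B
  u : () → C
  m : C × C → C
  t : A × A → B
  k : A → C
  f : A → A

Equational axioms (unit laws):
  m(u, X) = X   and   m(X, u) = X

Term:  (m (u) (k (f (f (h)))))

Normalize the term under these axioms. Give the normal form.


1. (m (u) (k (f (f (h)))))  →  (k (f (f (h))))

normal form = (k (f (f (h))))


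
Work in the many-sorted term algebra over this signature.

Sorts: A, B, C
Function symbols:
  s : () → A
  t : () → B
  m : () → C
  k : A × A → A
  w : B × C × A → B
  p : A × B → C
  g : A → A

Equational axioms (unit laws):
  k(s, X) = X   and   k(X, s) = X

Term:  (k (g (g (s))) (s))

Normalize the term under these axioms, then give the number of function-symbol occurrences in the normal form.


1. (k (g (g (s))) (s))  →  (g (g (s)))
normal form: (g (g (s)))

size = 3


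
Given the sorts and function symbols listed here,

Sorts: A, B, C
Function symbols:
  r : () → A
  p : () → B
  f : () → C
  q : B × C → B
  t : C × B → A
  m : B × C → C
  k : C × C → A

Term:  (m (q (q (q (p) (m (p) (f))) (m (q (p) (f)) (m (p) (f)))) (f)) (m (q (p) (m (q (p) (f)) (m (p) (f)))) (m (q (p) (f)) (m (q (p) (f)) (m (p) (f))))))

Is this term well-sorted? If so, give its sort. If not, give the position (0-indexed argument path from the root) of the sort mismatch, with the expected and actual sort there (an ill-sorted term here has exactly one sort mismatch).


        (p) : B
          (p) : B
          (f) : C
        (m (p) (f)) : C
      (q (p) (m (p) (f))) : B
          (p) : B
          (f) : C
        (q (p) (f)) : B
          (p) : B
          (f) : C
        (m (p) (f)) : C
      (m (q (p) (f)) (m (p) (f))) : C
    (q (q (p) (m (p) (f))) (m (q (p) (f)) (m (p) (f)))) : B
    (f) : C
  (q (q (q (p) (m (p) (f))) (m (q (p) (f)) (m (p) (f)))) (f)) : B
      (p) : B
          (p) : B
          (f) : C
        (q (p) (f)) : B
          (p) : B
          (f) : C
        (m (p) (f)) : C
      (m (q (p) (f)) (m (p) (f))) : C
    (q (p) (m (q (p) (f)) (m (p) (f)))) : B
        (p) : B
        (f) : C
      (q (p) (f)) : B
          (p) : B
          (f) : C
        (q (p) (f)) : B
          (p) : B
          (f) : C
        (m (p) (f)) : C
      (m (q (p) (f)) (m (p) (f))) : C
    (m (q (p) (f)) (m (q (p) (f)) (m (p) (f)))) : C
  (m (q (p) (m (q (p) (f)) (m (p) (f)))) (m (q (p) (f)) (m (q (p) (f)) (m (p) (f))))) : C
(m (q (q (q (p) (m (p) (f))) (m (q (p) (f)) (m (p) (f)))) (f)) (m (q (p) (m (q (p) (f)) (m (p) (f)))) (m (q (p) (f)) (m (q (p) (f)) (m (p) (f)))))) : C

well-sorted; sort = C


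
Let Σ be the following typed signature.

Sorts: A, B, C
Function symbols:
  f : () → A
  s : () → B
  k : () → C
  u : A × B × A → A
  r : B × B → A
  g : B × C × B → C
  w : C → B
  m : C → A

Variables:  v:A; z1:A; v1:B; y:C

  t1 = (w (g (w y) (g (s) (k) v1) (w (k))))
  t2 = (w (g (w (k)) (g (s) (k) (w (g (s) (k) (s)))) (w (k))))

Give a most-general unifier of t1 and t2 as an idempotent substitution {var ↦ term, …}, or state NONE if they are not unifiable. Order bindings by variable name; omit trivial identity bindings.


{v1 ↦ (w (g (s) (k) (s))), y ↦ (k)}


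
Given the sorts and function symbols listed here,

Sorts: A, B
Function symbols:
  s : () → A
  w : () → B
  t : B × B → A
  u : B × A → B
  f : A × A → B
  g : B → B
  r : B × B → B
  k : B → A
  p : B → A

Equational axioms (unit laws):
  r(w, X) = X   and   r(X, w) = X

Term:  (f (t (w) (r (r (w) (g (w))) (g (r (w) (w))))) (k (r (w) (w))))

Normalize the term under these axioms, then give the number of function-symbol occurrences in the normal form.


size = 10

1. (f (t (w) (r (r (w) (g (w))) (g (r (w) (w))))) (k (r (w) (w))))  →  (f (t (w) (r (g (w)) (g (r (w) (w))))) (k (r (w) (w))))
2. (f (t (w) (r (g (w)) (g (r (w) (w))))) (k (r (w) (w))))  →  (f (t (w) (r (g (w)) (g (w)))) (k (r (w) (w))))
3. (f (t (w) (r (g (w)) (g (w)))) (k (r (w) (w))))  →  (f (t (w) (r (g (w)) (g (w)))) (k (w)))
normal form: (f (t (w) (r (g (w)) (g (w)))) (k (w)))


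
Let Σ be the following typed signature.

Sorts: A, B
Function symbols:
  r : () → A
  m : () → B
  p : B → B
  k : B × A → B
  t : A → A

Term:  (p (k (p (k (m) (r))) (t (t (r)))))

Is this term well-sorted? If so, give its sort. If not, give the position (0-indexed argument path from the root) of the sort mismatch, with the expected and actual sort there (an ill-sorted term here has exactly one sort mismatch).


well-sorted; sort = B

        (m) : B
        (r) : A
      (k (m) (r)) : B
    (p (k (m) (r))) : B
        (r) : A
      (t (r)) : A
    (t (t (r))) : A
  (k (p (k (m) (r))) (t (t (r)))) : B
(p (k (p (k (m) (r))) (t (t (r))))) : B


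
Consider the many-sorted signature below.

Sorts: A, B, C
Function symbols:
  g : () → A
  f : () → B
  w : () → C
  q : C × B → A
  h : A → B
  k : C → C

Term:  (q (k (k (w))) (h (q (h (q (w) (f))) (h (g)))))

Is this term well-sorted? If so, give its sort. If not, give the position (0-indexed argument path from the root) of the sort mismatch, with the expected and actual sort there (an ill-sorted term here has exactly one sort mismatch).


ill-sorted at position [1, 0, 0]: expected C, got B

      (w) : C
    (k (w)) : C
  (k (k (w))) : C
          (w) : C
          (f) : B
        (q (w) (f)) : A
      (h (q (w) (f))) : B
        (g) : A
      (h (g)) : B
    (q (h (q (w) (f))) (h (g))) : ✗ arg 0 at [1, 0, 0] has sort B, expected C


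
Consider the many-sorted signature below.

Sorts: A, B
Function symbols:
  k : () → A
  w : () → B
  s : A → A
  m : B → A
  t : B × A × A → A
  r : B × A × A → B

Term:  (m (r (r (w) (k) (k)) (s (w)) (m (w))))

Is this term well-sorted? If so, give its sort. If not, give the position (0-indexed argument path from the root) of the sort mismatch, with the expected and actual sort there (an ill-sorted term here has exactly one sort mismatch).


ill-sorted at position [0, 1, 0]: expected A, got B

      (w) : B
      (k) : A
      (k) : A
    (r (w) (k) (k)) : B
      (w) : B
    (s (w)) : ✗ arg 0 at [0, 1, 0] has sort B, expected A
      (w) : B
    (m (w)) : A


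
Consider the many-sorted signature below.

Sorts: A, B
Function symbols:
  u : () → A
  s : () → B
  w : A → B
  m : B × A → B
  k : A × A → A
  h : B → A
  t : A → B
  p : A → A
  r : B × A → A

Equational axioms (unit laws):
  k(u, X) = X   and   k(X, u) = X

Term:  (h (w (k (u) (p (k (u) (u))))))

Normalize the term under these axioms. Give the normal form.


1. (h (w (k (u) (p (k (u) (u))))))  →  (h (w (p (k (u) (u)))))
2. (h (w (p (k (u) (u)))))  →  (h (w (p (u))))

normal form = (h (w (p (u))))


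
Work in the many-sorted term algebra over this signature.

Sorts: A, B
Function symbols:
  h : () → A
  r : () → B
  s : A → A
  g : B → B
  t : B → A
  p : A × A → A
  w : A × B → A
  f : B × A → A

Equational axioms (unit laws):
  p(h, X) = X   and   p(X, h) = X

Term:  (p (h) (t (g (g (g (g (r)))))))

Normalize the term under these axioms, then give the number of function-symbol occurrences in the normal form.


size = 6

1. (p (h) (t (g (g (g (g (r)))))))  →  (t (g (g (g (g (r))))))
normal form: (t (g (g (g (g (r))))))


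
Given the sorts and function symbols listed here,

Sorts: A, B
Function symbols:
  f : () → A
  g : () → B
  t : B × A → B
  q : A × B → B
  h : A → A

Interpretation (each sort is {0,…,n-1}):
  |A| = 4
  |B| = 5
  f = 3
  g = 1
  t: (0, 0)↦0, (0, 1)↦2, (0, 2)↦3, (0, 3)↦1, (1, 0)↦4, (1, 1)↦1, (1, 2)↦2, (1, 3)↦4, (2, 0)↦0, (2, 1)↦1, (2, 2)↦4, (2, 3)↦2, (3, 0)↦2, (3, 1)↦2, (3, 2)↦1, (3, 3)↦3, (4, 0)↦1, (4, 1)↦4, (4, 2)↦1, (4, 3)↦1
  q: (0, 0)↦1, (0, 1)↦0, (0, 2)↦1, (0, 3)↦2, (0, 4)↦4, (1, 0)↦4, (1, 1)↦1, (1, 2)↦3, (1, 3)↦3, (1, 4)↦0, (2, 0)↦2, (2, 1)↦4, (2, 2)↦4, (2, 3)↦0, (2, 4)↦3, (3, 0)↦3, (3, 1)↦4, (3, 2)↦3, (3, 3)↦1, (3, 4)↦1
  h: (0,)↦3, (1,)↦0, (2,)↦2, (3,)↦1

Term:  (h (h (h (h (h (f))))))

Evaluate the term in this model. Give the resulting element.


  f = 3
  (h (f)) = h(3,) = 1
  (h (h (f))) = h(1,) = 0
  (h (h (h (f)))) = h(0,) = 3
  (h (h (h (h (f))))) = h(3,) = 1
  (h (h (h (h (h (f)))))) = h(1,) = 0

value = 0


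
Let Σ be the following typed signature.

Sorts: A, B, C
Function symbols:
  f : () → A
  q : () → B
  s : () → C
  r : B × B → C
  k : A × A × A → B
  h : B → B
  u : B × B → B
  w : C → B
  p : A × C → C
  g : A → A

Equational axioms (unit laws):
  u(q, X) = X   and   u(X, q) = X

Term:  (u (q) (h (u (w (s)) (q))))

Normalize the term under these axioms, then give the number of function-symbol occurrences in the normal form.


size = 3

1. (u (q) (h (u (w (s)) (q))))  →  (h (u (w (s)) (q)))
2. (h (u (w (s)) (q)))  →  (h (w (s)))
normal form: (h (w (s)))


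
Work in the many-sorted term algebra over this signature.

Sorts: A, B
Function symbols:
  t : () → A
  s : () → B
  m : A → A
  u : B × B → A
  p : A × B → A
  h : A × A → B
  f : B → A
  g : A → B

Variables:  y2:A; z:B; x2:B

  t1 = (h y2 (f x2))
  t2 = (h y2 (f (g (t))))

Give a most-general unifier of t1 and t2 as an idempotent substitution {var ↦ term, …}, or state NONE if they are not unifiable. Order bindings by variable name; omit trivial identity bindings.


{x2 ↦ (g (t))}


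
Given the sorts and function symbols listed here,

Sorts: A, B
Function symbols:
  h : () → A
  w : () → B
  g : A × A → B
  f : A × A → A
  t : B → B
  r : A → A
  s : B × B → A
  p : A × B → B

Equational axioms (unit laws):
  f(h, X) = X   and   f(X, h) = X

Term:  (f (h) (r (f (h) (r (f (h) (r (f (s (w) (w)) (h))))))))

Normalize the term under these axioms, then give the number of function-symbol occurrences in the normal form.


1. (f (h) (r (f (h) (r (f (h) (r (f (s (w) (w)) (h))))))))  →  (r (f (h) (r (f (h) (r (f (s (w) (w)) (h)))))))
2. (r (f (h) (r (f (h) (r (f (s (w) (w)) (h)))))))  →  (r (r (f (h) (r (f (s (w) (w)) (h))))))
3. (r (r (f (h) (r (f (s (w) (w)) (h))))))  →  (r (r (r (f (s (w) (w)) (h)))))
4. (r (r (r (f (s (w) (w)) (h)))))  →  (r (r (r (s (w) (w)))))
normal form: (r (r (r (s (w) (w)))))

size = 6


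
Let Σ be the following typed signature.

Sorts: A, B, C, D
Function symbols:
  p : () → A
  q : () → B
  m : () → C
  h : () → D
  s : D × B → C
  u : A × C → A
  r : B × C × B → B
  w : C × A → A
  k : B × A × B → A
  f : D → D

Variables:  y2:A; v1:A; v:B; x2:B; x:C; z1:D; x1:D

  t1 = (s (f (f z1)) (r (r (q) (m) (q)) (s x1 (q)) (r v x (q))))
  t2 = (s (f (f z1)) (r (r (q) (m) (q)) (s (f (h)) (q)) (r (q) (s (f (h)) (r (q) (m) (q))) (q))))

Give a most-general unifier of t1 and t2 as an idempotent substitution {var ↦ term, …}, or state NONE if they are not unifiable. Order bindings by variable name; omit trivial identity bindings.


{v ↦ (q), x ↦ (s (f (h)) (r (q) (m) (q))), x1 ↦ (f (h))}


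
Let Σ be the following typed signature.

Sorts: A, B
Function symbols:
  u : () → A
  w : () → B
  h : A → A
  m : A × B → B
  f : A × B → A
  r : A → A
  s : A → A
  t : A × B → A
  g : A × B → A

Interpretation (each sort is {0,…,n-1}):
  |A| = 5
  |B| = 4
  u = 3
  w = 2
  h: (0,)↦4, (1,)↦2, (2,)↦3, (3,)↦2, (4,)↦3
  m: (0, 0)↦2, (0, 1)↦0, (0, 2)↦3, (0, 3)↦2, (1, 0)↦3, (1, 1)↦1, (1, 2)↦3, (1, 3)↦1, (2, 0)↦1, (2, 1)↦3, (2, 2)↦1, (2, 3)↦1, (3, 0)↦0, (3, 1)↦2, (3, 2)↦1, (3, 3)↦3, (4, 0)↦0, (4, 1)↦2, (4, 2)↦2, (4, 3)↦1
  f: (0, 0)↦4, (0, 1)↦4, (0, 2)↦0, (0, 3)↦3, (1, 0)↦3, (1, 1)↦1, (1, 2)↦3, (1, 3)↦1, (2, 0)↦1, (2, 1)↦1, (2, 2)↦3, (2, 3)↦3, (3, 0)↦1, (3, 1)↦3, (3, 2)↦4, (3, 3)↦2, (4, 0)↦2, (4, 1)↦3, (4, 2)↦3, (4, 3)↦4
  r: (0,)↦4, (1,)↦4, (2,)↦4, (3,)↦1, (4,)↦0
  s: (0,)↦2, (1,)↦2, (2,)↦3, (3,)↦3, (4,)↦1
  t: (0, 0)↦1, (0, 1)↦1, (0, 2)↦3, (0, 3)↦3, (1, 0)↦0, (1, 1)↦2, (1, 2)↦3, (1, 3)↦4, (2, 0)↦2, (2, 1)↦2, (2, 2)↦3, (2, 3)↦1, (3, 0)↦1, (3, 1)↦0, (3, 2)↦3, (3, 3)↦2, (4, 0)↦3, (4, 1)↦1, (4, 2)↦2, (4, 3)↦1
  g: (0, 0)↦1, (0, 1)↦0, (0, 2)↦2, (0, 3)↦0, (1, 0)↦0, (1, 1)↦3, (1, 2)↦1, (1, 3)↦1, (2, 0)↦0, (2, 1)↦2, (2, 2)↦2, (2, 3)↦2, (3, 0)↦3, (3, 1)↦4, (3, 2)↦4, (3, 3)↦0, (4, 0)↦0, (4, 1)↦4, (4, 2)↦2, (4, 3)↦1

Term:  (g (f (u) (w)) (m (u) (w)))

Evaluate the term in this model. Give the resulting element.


  u = 3
  w = 2
  (f (u) (w)) = f(3, 2) = 4
  u = 3
  w = 2
  (m (u) (w)) = m(3, 2) = 1
  (g (f (u) (w)) (m (u) (w))) = g(4, 1) = 4

value = 4


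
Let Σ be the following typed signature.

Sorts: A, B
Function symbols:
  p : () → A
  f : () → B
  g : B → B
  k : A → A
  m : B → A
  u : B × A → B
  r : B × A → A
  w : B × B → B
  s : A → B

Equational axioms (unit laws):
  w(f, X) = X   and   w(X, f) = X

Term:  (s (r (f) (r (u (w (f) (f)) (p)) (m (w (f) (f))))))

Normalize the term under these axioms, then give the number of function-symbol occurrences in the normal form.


size = 9

1. (s (r (f) (r (u (w (f) (f)) (p)) (m (w (f) (f))))))  →  (s (r (f) (r (u (f) (p)) (m (w (f) (f))))))
2. (s (r (f) (r (u (f) (p)) (m (w (f) (f))))))  →  (s (r (f) (r (u (f) (p)) (m (f)))))
normal form: (s (r (f) (r (u (f) (p)) (m (f)))))


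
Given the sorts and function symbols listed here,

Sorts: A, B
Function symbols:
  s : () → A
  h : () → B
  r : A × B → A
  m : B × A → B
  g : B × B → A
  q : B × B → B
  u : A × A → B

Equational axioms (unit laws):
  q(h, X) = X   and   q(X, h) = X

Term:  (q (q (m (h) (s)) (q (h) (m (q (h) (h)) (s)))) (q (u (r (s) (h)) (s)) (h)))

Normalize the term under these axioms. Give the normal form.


normal form = (q (q (m (h) (s)) (m (h) (s))) (u (r (s) (h)) (s)))

1. (q (q (m (h) (s)) (q (h) (m (q (h) (h)) (s)))) (q (u (r (s) (h)) (s)) (h)))  →  (q (q (m (h) (s)) (m (q (h) (h)) (s))) (q (u (r (s) (h)) (s)) (h)))
2. (q (q (m (h) (s)) (m (q (h) (h)) (s))) (q (u (r (s) (h)) (s)) (h)))  →  (q (q (m (h) (s)) (m (h) (s))) (q (u (r (s) (h)) (s)) (h)))
3. (q (q (m (h) (s)) (m (h) (s))) (q (u (r (s) (h)) (s)) (h)))  →  (q (q (m (h) (s)) (m (h) (s))) (u (r (s) (h)) (s)))


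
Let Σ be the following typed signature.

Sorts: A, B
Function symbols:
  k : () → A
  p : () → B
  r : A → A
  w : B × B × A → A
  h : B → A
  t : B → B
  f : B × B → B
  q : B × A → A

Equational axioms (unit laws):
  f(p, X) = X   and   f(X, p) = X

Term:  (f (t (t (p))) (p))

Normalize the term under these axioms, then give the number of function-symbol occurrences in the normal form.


size = 3

1. (f (t (t (p))) (p))  →  (t (t (p)))
normal form: (t (t (p)))


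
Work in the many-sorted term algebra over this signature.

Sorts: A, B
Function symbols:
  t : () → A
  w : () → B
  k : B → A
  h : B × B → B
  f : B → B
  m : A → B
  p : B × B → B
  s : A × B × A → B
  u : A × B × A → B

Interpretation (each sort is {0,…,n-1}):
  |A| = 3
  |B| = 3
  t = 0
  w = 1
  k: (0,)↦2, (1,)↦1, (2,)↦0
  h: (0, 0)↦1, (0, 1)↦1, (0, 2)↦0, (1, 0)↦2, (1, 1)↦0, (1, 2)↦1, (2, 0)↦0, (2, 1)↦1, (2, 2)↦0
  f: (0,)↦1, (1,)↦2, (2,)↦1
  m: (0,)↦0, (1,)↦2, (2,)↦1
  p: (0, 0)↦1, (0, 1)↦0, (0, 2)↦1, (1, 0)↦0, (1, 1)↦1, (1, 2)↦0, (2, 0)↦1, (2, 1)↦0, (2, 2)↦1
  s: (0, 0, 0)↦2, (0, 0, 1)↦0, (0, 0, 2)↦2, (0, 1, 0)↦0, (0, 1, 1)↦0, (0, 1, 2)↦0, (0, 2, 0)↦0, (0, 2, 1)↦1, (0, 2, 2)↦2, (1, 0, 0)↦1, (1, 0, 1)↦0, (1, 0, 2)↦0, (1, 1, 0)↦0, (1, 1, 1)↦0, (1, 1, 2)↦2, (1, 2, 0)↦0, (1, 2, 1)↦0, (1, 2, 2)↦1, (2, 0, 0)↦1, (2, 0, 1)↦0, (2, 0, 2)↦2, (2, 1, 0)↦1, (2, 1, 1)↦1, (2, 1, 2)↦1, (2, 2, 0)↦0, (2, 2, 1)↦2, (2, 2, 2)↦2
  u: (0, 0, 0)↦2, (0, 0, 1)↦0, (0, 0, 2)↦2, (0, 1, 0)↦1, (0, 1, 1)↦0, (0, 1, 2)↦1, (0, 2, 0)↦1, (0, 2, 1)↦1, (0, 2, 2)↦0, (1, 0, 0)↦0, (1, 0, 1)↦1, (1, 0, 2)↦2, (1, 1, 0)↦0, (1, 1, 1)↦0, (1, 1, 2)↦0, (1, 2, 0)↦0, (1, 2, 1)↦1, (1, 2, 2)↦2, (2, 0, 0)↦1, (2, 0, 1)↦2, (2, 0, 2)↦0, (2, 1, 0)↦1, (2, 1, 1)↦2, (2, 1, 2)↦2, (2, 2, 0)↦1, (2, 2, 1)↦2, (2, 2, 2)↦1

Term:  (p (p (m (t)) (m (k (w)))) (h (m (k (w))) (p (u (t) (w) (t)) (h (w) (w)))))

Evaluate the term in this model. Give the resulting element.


value = 0

  t = 0
  (m (t)) = m(0,) = 0
  w = 1
  (k (w)) = k(1,) = 1
  (m (k (w))) = m(1,) = 2
  (p (m (t)) (m (k (w)))) = p(0, 2) = 1
  w = 1
  (k (w)) = k(1,) = 1
  (m (k (w))) = m(1,) = 2
  t = 0
  w = 1
  t = 0
  (u (t) (w) (t)) = u(0, 1, 0) = 1
  w = 1
  w = 1
  (h (w) (w)) = h(1, 1) = 0
  (p (u (t) (w) (t)) (h (w) (w))) = p(1, 0) = 0
  (h (m (k (w))) (p (u (t) (w) (t)) (h (w) (w)))) = h(2, 0) = 0
  (p (p (m (t)) (m (k (w)))) (h (m (k (w))) (p (u (t) (w) (t)) (h (w) (w))))) = p(1, 0) = 0


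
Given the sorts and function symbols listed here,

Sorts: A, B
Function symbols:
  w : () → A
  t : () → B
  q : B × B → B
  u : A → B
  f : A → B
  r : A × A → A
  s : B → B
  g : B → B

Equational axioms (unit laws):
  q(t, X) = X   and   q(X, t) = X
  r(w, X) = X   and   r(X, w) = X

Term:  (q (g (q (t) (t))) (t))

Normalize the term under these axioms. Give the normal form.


1. (q (g (q (t) (t))) (t))  →  (g (q (t) (t)))
2. (g (q (t) (t)))  →  (g (t))

normal form = (g (t))


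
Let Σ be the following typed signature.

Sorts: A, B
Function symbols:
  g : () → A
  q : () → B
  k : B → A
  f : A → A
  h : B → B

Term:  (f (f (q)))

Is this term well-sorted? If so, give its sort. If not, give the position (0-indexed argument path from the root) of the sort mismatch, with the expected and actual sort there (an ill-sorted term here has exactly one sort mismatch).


    (q) : B
  (f (q)) : ✗ arg 0 at [0, 0] has sort B, expected A

ill-sorted at position [0, 0]: expected A, got B


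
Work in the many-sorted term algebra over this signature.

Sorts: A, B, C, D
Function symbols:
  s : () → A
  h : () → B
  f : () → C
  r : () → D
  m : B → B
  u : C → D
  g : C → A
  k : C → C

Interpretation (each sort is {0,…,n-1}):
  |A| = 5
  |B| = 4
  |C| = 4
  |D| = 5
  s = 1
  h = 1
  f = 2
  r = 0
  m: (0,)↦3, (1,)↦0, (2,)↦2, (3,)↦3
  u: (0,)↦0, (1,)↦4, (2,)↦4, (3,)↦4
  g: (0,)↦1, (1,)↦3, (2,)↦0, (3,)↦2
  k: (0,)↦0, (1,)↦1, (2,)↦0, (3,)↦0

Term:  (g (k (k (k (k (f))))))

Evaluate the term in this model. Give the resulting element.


value = 1

  f = 2
  (k (f)) = k(2,) = 0
  (k (k (f))) = k(0,) = 0
  (k (k (k (f)))) = k(0,) = 0
  (k (k (k (k (f))))) = k(0,) = 0
  (g (k (k (k (k (f)))))) = g(0,) = 1


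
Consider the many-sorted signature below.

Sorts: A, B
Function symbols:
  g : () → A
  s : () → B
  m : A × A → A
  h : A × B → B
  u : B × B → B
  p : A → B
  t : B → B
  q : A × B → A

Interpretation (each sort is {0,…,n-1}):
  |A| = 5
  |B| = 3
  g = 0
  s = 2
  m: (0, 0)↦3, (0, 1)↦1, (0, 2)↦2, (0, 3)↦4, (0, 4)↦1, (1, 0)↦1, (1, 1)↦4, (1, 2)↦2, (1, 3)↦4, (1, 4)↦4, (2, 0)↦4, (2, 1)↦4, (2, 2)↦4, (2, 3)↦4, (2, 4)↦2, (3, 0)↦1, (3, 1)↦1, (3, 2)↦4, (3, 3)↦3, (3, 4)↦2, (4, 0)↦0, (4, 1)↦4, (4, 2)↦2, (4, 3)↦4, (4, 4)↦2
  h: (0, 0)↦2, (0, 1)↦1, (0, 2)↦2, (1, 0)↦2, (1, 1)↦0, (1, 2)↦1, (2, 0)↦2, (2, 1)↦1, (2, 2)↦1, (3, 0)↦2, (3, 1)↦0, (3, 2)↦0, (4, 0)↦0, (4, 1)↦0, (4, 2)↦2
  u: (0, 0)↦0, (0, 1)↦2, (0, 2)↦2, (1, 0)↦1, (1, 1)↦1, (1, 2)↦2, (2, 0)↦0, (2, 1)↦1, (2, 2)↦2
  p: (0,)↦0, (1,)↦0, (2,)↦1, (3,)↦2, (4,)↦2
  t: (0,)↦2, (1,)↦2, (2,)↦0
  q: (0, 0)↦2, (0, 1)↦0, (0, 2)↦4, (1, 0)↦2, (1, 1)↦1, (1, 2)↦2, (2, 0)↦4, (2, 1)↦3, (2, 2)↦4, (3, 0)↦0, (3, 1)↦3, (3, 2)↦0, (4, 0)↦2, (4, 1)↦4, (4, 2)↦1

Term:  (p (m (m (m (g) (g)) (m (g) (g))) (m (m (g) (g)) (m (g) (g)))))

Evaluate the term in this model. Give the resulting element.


value = 2

  g = 0
  g = 0
  (m (g) (g)) = m(0, 0) = 3
  g = 0
  g = 0
  (m (g) (g)) = m(0, 0) = 3
  (m (m (g) (g)) (m (g) (g))) = m(3, 3) = 3
  g = 0
  g = 0
  (m (g) (g)) = m(0, 0) = 3
  g = 0
  g = 0
  (m (g) (g)) = m(0, 0) = 3
  (m (m (g) (g)) (m (g) (g))) = m(3, 3) = 3
  (m (m (m (g) (g)) (m (g) (g))) (m (m (g) (g)) (m (g) (g)))) = m(3, 3) = 3
  (p (m (m (m (g) (g)) (m (g) (g))) (m (m (g) (g)) (m (g) (g))))) = p(3,) = 2


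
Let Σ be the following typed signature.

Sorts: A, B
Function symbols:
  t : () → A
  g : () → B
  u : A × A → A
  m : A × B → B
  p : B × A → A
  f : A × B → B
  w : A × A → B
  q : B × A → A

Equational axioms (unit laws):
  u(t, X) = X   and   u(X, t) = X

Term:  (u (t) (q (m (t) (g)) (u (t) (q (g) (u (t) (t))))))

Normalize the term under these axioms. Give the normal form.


normal form = (q (m (t) (g)) (q (g) (t)))

1. (u (t) (q (m (t) (g)) (u (t) (q (g) (u (t) (t))))))  →  (q (m (t) (g)) (u (t) (q (g) (u (t) (t)))))
2. (q (m (t) (g)) (u (t) (q (g) (u (t) (t)))))  →  (q (m (t) (g)) (q (g) (u (t) (t))))
3. (q (m (t) (g)) (q (g) (u (t) (t))))  →  (q (m (t) (g)) (q (g) (t)))


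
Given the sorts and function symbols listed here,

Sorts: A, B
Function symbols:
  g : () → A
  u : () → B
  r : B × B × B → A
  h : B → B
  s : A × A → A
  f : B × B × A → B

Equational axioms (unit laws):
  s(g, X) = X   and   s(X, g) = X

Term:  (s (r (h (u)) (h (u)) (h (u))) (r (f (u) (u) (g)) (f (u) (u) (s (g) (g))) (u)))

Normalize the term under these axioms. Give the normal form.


1. (s (r (h (u)) (h (u)) (h (u))) (r (f (u) (u) (g)) (f (u) (u) (s (g) (g))) (u)))  →  (s (r (h (u)) (h (u)) (h (u))) (r (f (u) (u) (g)) (f (u) (u) (g)) (u)))

normal form = (s (r (h (u)) (h (u)) (h (u))) (r (f (u) (u) (g)) (f (u) (u) (g)) (u)))
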